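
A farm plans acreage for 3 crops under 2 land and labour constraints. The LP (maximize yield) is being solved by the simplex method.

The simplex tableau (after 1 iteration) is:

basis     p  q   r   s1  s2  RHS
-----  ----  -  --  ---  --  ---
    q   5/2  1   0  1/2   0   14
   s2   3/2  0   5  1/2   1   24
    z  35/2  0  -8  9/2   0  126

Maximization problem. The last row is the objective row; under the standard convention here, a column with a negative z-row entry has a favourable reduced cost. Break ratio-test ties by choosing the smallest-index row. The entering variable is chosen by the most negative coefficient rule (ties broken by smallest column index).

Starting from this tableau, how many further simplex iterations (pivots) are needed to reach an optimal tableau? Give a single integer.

pivot: r in, s2 out → z = 822/5
No improving column remains; optimal.

1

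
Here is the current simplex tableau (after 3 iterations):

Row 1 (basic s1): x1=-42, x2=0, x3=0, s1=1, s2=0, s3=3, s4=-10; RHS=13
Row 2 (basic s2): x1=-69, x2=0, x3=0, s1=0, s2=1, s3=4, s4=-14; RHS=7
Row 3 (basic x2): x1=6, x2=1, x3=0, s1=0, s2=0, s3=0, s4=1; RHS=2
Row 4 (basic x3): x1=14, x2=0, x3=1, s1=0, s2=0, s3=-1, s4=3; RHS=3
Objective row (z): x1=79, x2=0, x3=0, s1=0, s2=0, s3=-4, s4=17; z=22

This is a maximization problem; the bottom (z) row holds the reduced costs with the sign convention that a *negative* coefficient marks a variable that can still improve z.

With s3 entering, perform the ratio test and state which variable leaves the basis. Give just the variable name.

s2

Ratios: row 1 (s1): 13/3 = 13/3; row 2 (s2): 7/4 = 7/4; row 3 (x2): entry 0 ≤ 0, skip; row 4 (x3): entry -1 ≤ 0, skip.
Minimum ratio 7/4 is in the s2 row, so s2 leaves.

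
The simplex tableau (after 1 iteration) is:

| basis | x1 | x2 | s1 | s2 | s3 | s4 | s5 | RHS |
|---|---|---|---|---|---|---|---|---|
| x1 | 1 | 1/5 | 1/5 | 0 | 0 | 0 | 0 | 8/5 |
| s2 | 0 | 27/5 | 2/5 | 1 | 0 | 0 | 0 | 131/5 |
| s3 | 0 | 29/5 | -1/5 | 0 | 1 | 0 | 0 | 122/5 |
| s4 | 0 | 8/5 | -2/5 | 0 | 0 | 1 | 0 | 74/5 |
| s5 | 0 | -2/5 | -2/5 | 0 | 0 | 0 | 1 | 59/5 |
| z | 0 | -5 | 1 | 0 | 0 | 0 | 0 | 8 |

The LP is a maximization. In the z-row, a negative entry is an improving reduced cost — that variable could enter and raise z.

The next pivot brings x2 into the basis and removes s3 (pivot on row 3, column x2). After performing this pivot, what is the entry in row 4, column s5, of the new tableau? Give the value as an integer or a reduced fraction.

0

Pivot element is row 3, column x2: 29/5.
Normalize row 3: new (row 3, s5) = 0/(29/5) = 0.
row 4 ← row 4 − (8/5)·(new row 3): 0 − (8/5)·0 = 0.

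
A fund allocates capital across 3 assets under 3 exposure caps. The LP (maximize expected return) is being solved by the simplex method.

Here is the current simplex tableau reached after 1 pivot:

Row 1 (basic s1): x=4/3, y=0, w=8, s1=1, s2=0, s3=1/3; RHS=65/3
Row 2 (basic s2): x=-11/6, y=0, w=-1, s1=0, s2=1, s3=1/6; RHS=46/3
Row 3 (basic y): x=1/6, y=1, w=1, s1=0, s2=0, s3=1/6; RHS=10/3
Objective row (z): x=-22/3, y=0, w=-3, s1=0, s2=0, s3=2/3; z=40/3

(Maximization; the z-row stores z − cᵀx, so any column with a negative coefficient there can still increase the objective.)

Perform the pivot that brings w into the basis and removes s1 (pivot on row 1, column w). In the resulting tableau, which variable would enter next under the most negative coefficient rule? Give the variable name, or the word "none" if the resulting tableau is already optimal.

Pivot element 8. New z-row = old z-row − (-3)·(row 1/8).
Updated z-row coefficients: x: -41/6, y: 0, w: 0, s1: 3/8, s2: 0, s3: 19/24.
The most negative is -41/6 in column x, so x would enter next.

x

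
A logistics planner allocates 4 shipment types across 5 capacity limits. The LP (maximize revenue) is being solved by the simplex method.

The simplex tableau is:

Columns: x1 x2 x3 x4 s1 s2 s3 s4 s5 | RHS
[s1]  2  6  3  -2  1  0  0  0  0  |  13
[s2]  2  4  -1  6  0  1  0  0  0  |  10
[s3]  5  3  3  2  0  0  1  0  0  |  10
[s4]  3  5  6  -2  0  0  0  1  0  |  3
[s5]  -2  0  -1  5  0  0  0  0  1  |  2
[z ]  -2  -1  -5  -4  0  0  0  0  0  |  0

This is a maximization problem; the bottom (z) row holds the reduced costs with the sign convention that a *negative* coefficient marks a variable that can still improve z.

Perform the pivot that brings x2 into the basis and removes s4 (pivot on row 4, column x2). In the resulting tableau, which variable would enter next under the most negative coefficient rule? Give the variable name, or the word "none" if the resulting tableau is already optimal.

Pivot element 5. New z-row = old z-row − (-1)·(row 4/5).
Updated z-row coefficients: x1: -7/5, x2: 0, x3: -19/5, x4: -22/5, s1: 0, s2: 0, s3: 0, s4: 1/5, s5: 0.
The most negative is -22/5 in column x4, so x4 would enter next.

x4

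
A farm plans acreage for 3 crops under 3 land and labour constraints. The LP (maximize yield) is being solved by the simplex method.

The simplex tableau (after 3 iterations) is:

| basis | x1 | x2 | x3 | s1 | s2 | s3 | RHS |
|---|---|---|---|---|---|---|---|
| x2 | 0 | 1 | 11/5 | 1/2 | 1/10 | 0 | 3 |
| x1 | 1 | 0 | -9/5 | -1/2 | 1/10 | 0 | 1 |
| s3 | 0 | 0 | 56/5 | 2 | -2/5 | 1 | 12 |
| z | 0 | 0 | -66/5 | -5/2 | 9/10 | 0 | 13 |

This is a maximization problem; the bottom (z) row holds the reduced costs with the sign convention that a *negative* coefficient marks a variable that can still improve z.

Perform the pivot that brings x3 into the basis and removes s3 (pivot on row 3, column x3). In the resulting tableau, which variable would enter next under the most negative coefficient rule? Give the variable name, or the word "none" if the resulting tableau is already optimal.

s1

Pivot element 56/5. New z-row = old z-row − (-66/5)·(row 3/(56/5)).
Updated z-row coefficients: x1: 0, x2: 0, x3: 0, s1: -1/7, s2: 3/7, s3: 33/28.
The most negative is -1/7 in column s1, so s1 would enter next.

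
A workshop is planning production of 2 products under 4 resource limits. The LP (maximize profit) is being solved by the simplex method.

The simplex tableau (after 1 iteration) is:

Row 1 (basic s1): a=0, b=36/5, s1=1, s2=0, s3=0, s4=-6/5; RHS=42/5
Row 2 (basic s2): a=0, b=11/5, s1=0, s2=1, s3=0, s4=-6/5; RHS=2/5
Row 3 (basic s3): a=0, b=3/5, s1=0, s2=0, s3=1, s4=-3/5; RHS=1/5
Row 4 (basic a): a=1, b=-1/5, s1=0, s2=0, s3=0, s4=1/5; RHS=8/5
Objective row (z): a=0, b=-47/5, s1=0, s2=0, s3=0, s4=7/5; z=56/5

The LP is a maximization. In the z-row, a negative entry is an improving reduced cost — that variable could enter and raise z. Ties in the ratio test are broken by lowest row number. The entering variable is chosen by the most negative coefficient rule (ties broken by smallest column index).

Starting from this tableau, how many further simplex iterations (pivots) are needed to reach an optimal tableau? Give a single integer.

pivot: b in, s2 out → z = 142/11
pivot: s4 in, s1 out → z = 113/5
pivot: s2 in, a out → z = 24
No improving column remains; optimal.

3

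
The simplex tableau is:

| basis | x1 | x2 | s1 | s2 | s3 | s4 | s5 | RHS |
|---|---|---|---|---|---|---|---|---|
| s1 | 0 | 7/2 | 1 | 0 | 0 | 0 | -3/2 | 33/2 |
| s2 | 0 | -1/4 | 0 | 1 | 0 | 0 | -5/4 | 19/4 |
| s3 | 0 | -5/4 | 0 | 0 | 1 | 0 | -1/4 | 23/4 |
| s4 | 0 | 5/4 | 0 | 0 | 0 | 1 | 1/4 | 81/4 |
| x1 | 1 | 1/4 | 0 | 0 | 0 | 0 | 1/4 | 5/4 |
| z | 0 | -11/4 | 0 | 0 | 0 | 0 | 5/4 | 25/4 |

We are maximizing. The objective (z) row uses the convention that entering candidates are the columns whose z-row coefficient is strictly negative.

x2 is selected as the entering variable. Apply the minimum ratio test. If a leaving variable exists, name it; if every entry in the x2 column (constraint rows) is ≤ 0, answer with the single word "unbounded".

Ratios: row 1 (s1): (33/2)/(7/2) = 33/7; row 2 (s2): entry -1/4 ≤ 0, skip; row 3 (s3): entry -5/4 ≤ 0, skip; row 4 (s4): (81/4)/(5/4) = 81/5; row 5 (x1): (5/4)/(1/4) = 5.
Minimum ratio is in the s1 row, so s1 leaves.

s1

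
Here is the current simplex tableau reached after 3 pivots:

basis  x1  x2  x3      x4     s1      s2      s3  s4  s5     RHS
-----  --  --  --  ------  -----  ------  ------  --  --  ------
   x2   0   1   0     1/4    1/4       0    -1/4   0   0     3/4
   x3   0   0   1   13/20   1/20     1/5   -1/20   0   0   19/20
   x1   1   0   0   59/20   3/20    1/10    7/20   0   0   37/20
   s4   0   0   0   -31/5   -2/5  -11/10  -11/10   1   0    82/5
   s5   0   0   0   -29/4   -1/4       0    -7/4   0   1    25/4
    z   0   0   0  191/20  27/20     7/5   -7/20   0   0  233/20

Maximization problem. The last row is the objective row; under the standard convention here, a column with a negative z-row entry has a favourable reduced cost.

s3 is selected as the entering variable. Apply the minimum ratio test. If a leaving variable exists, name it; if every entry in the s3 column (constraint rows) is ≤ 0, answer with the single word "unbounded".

Ratios: row 1 (x2): entry -1/4 ≤ 0, skip; row 2 (x3): entry -1/20 ≤ 0, skip; row 3 (x1): (37/20)/(7/20) = 37/7; row 4 (s4): entry -11/10 ≤ 0, skip; row 5 (s5): entry -7/4 ≤ 0, skip.
Minimum ratio is in the x1 row, so x1 leaves.

x1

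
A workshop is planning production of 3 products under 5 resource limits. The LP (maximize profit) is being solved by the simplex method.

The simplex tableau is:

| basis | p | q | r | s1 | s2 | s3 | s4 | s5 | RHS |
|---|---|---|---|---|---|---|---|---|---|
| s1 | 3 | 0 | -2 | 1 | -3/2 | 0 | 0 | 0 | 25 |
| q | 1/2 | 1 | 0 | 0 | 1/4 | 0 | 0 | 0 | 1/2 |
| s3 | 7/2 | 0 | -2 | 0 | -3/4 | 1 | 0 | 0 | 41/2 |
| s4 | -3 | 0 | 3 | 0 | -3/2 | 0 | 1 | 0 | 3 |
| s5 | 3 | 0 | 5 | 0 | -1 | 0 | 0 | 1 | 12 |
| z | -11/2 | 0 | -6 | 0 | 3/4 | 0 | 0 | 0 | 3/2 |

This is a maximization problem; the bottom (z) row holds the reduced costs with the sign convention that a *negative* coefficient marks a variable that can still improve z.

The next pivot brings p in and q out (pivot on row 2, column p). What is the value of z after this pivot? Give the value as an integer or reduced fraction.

Minimum ratio for p: (1/2)/(1/2) = 1.
z changes by −(z-row coeff of p)·ratio = −(-11/2)·1 = 11/2.
New z = 3/2 + (11/2) = 7.

7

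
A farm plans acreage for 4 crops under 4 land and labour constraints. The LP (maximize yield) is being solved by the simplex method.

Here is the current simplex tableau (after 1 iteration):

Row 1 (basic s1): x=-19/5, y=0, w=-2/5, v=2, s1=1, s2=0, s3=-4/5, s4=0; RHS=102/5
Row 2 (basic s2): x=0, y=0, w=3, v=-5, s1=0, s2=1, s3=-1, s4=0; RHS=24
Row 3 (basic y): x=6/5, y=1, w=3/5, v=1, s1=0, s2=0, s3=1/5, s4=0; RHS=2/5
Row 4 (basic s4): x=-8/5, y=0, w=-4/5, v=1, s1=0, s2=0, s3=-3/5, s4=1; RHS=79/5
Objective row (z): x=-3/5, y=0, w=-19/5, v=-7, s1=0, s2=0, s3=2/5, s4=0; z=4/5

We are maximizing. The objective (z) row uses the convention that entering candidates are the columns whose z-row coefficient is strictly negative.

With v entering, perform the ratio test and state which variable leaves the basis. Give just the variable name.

y

Ratios: row 1 (s1): (102/5)/2 = 51/5; row 2 (s2): entry -5 ≤ 0, skip; row 3 (y): (2/5)/1 = 2/5; row 4 (s4): (79/5)/1 = 79/5.
Minimum ratio 2/5 is in the y row, so y leaves.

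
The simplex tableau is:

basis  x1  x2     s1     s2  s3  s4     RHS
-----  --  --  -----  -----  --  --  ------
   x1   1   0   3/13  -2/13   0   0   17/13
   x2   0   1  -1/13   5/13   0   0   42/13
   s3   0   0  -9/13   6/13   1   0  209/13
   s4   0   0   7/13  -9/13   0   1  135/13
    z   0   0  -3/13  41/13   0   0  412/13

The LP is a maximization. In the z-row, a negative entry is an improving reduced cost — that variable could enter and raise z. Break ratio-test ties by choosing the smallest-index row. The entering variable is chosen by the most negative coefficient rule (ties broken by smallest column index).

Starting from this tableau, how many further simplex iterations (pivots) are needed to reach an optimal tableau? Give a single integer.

1

pivot: s1 in, x1 out → z = 33
No improving column remains; optimal.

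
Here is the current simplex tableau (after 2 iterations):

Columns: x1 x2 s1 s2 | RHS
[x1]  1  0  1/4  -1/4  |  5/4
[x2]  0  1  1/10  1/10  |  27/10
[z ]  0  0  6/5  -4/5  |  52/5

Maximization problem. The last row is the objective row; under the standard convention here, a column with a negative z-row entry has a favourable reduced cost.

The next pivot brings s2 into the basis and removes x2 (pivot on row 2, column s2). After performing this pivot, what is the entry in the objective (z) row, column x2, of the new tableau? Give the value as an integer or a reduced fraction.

Pivot element is row 2, column s2: 1/10.
Normalize row 2: new (row 2, x2) = 1/(1/10) = 10.
z-row ← z-row − (-4/5)·(new row 2): 0 − (-4/5)·10 = 8.

8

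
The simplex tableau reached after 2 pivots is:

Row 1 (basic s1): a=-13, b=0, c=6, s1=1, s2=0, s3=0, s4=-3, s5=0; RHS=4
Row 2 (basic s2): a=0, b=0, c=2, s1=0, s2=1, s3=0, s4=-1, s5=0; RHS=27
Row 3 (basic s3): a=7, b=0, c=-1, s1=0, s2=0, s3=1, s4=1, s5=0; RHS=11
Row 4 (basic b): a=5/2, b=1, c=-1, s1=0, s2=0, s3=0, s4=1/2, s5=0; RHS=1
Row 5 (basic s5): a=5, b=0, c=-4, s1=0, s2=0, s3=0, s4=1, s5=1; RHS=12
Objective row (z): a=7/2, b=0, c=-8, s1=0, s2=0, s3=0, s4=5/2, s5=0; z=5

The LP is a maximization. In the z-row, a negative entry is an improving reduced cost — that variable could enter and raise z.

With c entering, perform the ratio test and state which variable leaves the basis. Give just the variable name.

Ratios: row 1 (s1): 4/6 = 2/3; row 2 (s2): 27/2 = 27/2; row 3 (s3): entry -1 ≤ 0, skip; row 4 (b): entry -1 ≤ 0, skip; row 5 (s5): entry -4 ≤ 0, skip.
Minimum ratio 2/3 is in the s1 row, so s1 leaves.

s1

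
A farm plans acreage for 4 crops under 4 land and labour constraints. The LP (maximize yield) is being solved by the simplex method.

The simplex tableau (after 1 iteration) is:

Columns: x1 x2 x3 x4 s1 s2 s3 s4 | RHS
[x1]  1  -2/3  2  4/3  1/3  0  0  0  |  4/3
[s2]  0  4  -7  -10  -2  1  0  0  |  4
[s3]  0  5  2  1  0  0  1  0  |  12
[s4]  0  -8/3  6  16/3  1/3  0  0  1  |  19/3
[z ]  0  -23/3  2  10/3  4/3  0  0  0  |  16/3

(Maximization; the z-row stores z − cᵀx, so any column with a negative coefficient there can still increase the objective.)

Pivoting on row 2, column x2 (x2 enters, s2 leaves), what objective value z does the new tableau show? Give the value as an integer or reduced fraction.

Minimum ratio for x2: 4/4 = 1.
z changes by −(z-row coeff of x2)·ratio = −(-23/3)·1 = 23/3.
New z = 16/3 + (23/3) = 13.

13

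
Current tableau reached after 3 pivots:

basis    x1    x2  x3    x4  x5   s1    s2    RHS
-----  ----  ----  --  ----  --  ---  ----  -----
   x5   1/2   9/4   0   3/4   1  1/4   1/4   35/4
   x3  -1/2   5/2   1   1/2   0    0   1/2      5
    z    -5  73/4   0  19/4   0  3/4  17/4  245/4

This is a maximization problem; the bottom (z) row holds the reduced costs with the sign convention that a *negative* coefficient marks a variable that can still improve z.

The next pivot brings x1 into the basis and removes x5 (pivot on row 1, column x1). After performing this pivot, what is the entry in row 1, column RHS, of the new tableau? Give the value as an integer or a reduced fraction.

Pivot element is row 1, column x1: 1/2.
Normalize row 1: new (row 1, RHS) = (35/4)/(1/2) = 35/2.
Row 1 is the pivot row, so the entry is 35/2.

35/2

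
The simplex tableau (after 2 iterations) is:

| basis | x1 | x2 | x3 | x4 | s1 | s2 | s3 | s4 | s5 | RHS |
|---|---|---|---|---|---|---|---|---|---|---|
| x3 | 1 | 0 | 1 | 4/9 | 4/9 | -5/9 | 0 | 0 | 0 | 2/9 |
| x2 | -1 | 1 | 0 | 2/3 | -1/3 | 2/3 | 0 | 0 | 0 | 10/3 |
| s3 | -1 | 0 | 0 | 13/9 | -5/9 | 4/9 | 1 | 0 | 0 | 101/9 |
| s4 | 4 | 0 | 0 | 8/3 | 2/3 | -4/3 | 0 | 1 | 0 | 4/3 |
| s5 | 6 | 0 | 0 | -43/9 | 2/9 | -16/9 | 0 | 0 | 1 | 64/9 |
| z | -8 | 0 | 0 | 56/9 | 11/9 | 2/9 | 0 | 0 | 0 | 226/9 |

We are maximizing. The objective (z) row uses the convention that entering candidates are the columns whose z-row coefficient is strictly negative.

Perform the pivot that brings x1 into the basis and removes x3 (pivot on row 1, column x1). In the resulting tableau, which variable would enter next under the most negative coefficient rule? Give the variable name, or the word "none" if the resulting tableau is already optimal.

Pivot element 1. New z-row = old z-row − (-8)·(row 1/1).
Updated z-row coefficients: x1: 0, x2: 0, x3: 8, x4: 88/9, s1: 43/9, s2: -38/9, s3: 0, s4: 0, s5: 0.
The most negative is -38/9 in column s2, so s2 would enter next.

s2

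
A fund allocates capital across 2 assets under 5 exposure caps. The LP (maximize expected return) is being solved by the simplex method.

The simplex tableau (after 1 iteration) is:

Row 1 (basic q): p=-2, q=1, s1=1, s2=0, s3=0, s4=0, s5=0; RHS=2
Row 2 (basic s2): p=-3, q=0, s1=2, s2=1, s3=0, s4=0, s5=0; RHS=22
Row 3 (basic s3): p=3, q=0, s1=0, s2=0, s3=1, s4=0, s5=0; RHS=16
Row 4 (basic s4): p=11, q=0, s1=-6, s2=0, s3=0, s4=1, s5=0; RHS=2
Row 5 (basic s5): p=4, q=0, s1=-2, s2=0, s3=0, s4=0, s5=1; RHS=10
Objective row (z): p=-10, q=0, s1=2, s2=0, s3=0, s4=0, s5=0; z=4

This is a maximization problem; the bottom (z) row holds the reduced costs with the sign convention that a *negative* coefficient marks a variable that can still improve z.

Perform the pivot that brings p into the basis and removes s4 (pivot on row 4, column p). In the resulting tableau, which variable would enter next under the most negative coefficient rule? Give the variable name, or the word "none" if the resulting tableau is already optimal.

s1

Pivot element 11. New z-row = old z-row − (-10)·(row 4/11).
Updated z-row coefficients: p: 0, q: 0, s1: -38/11, s2: 0, s3: 0, s4: 10/11, s5: 0.
The most negative is -38/11 in column s1, so s1 would enter next.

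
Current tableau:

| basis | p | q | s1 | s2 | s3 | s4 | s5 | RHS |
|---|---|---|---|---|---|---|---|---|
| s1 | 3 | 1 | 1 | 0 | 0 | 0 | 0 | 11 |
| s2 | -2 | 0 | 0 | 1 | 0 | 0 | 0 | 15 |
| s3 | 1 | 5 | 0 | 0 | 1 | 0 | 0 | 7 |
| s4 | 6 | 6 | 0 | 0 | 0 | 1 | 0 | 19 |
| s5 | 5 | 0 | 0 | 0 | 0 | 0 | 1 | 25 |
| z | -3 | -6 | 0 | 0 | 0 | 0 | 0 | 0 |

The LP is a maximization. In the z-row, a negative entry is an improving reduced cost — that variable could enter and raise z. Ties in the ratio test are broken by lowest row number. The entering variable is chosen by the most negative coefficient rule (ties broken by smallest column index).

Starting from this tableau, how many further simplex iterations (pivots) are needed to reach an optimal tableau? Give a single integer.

pivot: q in, s3 out → z = 42/5
pivot: p in, s4 out → z = 99/8
No improving column remains; optimal.

2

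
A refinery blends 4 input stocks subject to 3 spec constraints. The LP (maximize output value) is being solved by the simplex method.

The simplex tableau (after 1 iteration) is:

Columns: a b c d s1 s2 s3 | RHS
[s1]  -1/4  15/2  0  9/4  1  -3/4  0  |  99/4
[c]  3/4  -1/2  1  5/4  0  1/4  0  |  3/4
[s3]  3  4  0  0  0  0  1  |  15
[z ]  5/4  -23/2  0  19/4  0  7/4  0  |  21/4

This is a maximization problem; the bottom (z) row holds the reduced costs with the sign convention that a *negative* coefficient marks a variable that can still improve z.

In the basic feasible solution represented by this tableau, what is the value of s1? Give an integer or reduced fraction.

99/4

s1 is basic (row 1); its value is the RHS of that row: 99/4.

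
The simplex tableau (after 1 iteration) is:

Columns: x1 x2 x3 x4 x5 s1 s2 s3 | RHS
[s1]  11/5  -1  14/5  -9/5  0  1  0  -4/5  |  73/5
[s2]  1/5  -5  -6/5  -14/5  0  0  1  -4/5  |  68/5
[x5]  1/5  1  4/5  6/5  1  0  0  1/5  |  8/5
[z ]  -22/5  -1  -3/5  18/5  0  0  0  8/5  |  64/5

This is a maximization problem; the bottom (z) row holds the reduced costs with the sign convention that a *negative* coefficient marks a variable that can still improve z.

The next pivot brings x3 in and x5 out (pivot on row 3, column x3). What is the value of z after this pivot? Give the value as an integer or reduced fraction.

14

Minimum ratio for x3: (8/5)/(4/5) = 2.
z changes by −(z-row coeff of x3)·ratio = −(-3/5)·2 = 6/5.
New z = 64/5 + (6/5) = 14.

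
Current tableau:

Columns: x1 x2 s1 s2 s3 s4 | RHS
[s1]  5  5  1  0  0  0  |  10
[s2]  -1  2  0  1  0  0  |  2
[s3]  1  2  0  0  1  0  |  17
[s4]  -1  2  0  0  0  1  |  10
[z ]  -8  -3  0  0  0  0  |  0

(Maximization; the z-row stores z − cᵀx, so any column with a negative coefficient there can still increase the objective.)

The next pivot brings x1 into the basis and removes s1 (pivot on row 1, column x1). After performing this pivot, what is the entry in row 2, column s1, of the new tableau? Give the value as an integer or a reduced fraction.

1/5

Pivot element is row 1, column x1: 5.
Normalize row 1: new (row 1, s1) = 1/5 = 1/5.
row 2 ← row 2 − (-1)·(new row 1): 0 − (-1)·(1/5) = 1/5.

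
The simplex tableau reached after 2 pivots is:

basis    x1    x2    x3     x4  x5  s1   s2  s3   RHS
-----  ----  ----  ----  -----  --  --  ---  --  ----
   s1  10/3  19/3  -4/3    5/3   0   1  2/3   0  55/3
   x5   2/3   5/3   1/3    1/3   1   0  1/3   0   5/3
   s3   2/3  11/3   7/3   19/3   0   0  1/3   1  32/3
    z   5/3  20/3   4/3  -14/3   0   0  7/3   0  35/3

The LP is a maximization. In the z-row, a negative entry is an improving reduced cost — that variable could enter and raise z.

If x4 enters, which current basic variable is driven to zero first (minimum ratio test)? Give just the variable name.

Ratios: row 1 (s1): (55/3)/(5/3) = 11; row 2 (x5): (5/3)/(1/3) = 5; row 3 (s3): (32/3)/(19/3) = 32/19.
Minimum ratio 32/19 is in the s3 row, so s3 leaves.

s3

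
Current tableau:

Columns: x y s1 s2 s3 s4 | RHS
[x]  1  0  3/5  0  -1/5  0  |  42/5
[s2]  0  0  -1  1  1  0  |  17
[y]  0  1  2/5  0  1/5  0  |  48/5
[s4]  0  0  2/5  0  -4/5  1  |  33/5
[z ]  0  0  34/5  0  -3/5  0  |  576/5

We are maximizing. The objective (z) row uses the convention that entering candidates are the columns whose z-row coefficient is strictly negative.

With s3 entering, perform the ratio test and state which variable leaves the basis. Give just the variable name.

s2

Ratios: row 1 (x): entry -1/5 ≤ 0, skip; row 2 (s2): 17/1 = 17; row 3 (y): (48/5)/(1/5) = 48; row 4 (s4): entry -4/5 ≤ 0, skip.
Minimum ratio 17 is in the s2 row, so s2 leaves.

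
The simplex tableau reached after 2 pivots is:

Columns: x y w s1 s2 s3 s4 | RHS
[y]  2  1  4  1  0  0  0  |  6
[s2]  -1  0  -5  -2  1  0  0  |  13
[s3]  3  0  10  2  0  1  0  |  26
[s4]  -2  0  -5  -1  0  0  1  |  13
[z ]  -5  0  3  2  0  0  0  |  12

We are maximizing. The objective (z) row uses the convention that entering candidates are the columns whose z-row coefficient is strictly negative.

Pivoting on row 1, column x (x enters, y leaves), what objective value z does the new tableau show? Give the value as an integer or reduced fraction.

Minimum ratio for x: 6/2 = 3.
z changes by −(z-row coeff of x)·ratio = −(-5)·3 = 15.
New z = 12 + 15 = 27.

27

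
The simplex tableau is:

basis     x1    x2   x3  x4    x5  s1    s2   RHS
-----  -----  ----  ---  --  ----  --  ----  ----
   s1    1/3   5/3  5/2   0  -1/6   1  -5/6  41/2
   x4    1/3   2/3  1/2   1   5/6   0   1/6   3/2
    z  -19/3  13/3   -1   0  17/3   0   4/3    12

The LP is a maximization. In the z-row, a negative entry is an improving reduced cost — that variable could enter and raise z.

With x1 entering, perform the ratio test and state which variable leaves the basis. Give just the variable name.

x4

Ratios: row 1 (s1): (41/2)/(1/3) = 123/2; row 2 (x4): (3/2)/(1/3) = 9/2.
Minimum ratio 9/2 is in the x4 row, so x4 leaves.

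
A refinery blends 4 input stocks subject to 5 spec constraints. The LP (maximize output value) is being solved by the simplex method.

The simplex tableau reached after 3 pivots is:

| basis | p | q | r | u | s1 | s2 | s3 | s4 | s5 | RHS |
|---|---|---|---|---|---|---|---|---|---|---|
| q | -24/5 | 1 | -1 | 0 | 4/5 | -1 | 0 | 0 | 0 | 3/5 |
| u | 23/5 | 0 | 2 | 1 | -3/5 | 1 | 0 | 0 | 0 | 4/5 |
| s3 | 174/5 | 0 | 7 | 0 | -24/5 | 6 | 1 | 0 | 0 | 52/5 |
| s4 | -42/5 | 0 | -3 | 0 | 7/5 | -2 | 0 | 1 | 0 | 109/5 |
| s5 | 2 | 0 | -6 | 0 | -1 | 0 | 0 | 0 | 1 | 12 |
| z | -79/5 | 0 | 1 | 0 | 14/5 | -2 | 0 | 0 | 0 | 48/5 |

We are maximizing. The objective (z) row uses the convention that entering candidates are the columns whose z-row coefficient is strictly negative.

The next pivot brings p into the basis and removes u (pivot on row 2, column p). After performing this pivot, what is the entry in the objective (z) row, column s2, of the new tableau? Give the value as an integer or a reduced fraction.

Pivot element is row 2, column p: 23/5.
Normalize row 2: new (row 2, s2) = 1/(23/5) = 5/23.
z-row ← z-row − (-79/5)·(new row 2): -2 − (-79/5)·(5/23) = 33/23.

33/23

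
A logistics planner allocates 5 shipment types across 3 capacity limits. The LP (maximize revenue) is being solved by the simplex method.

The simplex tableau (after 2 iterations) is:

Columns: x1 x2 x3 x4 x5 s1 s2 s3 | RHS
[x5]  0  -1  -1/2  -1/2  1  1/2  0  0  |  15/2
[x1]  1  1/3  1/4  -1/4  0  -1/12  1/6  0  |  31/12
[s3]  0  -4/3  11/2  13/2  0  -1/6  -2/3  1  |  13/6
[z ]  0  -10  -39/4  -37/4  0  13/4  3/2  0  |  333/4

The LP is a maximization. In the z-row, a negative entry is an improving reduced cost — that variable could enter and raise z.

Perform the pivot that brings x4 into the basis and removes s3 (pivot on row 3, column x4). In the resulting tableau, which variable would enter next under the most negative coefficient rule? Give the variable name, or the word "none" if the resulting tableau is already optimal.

Pivot element 13/2. New z-row = old z-row − (-37/4)·(row 3/(13/2)).
Updated z-row coefficients: x1: 0, x2: -464/39, x3: -25/13, x4: 0, x5: 0, s1: 235/78, s2: 43/78, s3: 37/26.
The most negative is -464/39 in column x2, so x2 would enter next.

x2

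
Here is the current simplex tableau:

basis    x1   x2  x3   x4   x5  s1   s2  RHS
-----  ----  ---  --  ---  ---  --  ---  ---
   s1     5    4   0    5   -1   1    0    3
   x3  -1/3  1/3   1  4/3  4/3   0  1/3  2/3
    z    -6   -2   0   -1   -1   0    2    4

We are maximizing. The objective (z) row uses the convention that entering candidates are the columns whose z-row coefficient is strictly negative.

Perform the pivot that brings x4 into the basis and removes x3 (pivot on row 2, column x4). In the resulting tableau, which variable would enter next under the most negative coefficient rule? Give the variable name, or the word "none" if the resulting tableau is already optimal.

x1

Pivot element 4/3. New z-row = old z-row − (-1)·(row 2/(4/3)).
Updated z-row coefficients: x1: -25/4, x2: -7/4, x3: 3/4, x4: 0, x5: 0, s1: 0, s2: 9/4.
The most negative is -25/4 in column x1, so x1 would enter next.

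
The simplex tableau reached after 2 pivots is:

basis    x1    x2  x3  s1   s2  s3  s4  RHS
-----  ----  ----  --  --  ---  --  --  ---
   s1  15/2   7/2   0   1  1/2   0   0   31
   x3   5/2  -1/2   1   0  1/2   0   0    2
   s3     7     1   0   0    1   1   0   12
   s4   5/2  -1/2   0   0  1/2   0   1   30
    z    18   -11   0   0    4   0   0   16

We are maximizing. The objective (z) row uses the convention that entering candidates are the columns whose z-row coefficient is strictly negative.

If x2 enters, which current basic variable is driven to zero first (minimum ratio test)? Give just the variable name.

Ratios: row 1 (s1): 31/(7/2) = 62/7; row 2 (x3): entry -1/2 ≤ 0, skip; row 3 (s3): 12/1 = 12; row 4 (s4): entry -1/2 ≤ 0, skip.
Minimum ratio 62/7 is in the s1 row, so s1 leaves.

s1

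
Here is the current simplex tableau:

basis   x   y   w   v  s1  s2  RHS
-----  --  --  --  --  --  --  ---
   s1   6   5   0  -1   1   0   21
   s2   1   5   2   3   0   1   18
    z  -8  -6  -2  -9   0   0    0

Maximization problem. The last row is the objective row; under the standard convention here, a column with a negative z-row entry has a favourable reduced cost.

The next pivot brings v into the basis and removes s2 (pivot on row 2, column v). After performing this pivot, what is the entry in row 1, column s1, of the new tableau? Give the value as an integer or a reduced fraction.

1

Pivot element is row 2, column v: 3.
Normalize row 2: new (row 2, s1) = 0/3 = 0.
row 1 ← row 1 − (-1)·(new row 2): 1 − (-1)·0 = 1.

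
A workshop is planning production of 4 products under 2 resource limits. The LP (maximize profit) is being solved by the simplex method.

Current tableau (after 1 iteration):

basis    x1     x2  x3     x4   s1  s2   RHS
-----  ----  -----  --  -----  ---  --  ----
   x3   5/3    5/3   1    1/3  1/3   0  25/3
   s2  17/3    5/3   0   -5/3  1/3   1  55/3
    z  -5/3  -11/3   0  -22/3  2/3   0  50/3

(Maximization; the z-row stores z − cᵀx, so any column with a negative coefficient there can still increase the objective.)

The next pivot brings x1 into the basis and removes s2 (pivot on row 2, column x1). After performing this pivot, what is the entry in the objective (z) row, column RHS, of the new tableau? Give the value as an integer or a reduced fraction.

Pivot element is row 2, column x1: 17/3.
Normalize row 2: new (row 2, RHS) = (55/3)/(17/3) = 55/17.
z-row ← z-row − (-5/3)·(new row 2): 50/3 − (-5/3)·(55/17) = 375/17.

375/17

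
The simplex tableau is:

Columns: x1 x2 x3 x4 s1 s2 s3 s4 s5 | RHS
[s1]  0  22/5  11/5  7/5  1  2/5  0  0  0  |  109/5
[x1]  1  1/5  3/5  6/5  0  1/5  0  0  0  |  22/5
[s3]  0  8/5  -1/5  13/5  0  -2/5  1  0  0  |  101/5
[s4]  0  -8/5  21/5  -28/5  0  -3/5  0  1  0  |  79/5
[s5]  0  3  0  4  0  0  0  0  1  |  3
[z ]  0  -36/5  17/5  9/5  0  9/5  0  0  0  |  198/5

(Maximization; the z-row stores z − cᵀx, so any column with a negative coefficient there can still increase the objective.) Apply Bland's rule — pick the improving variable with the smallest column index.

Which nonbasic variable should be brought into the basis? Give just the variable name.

x2

Objective-row coefficients: x1: 0, x2: -36/5, x3: 17/5, x4: 9/5, s1: 0, s2: 9/5, s3: 0, s4: 0, s5: 0.
Improving columns: x2. Bland's rule picks the smallest column index → x2.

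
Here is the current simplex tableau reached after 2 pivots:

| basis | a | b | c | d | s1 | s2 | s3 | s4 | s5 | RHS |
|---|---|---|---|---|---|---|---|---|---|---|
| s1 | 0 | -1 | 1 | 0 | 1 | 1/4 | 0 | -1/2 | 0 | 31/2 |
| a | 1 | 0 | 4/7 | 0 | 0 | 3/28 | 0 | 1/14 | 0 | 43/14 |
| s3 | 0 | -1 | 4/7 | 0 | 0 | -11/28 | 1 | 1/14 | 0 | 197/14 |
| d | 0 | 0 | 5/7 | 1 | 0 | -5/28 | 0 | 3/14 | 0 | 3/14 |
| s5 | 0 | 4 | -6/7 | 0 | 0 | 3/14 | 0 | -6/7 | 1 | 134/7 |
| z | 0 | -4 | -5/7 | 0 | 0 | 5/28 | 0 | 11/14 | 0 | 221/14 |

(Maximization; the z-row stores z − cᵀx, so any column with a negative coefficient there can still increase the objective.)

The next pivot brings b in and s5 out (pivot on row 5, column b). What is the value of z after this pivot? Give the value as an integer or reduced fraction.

Minimum ratio for b: (134/7)/4 = 67/14.
z changes by −(z-row coeff of b)·ratio = −(-4)·(67/14) = 134/7.
New z = 221/14 + (134/7) = 489/14.

489/14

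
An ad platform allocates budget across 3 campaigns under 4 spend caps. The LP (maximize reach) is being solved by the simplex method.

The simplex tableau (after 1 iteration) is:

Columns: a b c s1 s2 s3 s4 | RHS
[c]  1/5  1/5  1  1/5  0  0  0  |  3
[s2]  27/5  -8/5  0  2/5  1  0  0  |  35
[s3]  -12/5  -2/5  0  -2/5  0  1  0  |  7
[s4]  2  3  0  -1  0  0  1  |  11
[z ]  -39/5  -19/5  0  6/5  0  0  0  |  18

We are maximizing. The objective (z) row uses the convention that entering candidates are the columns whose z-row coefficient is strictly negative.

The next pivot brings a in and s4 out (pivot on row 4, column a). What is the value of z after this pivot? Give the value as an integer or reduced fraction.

609/10

Minimum ratio for a: 11/2 = 11/2.
z changes by −(z-row coeff of a)·ratio = −(-39/5)·(11/2) = 429/10.
New z = 18 + (429/10) = 609/10.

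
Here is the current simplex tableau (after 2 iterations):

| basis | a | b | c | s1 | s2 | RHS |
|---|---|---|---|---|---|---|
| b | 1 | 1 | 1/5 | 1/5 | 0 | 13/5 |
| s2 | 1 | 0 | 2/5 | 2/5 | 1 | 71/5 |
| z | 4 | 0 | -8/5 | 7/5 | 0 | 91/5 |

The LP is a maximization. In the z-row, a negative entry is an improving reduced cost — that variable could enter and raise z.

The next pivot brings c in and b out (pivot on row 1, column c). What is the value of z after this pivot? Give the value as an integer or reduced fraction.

39

Minimum ratio for c: (13/5)/(1/5) = 13.
z changes by −(z-row coeff of c)·ratio = −(-8/5)·13 = 104/5.
New z = 91/5 + (104/5) = 39.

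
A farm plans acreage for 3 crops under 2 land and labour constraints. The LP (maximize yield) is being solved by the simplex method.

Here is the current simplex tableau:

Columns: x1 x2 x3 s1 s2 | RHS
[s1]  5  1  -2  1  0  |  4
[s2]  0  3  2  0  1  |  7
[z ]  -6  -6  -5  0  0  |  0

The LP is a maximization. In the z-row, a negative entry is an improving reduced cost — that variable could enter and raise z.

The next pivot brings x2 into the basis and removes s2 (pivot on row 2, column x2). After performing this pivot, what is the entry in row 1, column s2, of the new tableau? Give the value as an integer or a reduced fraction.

Pivot element is row 2, column x2: 3.
Normalize row 2: new (row 2, s2) = 1/3 = 1/3.
row 1 ← row 1 − 1·(new row 2): 0 − 1·(1/3) = -1/3.

-1/3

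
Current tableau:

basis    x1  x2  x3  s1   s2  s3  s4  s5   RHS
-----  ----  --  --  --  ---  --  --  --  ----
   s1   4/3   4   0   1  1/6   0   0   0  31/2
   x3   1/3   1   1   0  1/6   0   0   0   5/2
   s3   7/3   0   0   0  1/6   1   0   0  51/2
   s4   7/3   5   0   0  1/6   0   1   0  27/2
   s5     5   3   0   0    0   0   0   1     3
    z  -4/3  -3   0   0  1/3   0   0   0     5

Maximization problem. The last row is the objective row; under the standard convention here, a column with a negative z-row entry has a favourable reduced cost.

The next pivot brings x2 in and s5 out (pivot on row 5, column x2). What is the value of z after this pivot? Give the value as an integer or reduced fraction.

8

Minimum ratio for x2: 3/3 = 1.
z changes by −(z-row coeff of x2)·ratio = −(-3)·1 = 3.
New z = 5 + 3 = 8.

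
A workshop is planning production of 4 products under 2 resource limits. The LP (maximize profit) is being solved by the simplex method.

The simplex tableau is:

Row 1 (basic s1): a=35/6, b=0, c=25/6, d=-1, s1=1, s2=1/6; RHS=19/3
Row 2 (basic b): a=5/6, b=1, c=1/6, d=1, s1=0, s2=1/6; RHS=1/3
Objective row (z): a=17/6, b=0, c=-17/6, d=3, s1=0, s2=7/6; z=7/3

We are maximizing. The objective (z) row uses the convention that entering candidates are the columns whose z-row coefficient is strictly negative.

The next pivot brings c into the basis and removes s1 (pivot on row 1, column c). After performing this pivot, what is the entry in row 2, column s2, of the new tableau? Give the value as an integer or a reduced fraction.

4/25

Pivot element is row 1, column c: 25/6.
Normalize row 1: new (row 1, s2) = (1/6)/(25/6) = 1/25.
row 2 ← row 2 − (1/6)·(new row 1): 1/6 − (1/6)·(1/25) = 4/25.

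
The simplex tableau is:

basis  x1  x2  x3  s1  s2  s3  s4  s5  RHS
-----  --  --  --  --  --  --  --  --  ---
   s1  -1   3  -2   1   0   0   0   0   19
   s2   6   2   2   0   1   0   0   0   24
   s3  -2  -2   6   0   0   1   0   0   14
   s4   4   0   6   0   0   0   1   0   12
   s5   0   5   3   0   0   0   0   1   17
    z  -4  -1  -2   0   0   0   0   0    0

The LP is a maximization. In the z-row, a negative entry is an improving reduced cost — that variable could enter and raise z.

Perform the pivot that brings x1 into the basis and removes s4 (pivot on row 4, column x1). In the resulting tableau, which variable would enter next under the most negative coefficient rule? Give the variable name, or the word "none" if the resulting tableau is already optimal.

Pivot element 4. New z-row = old z-row − (-4)·(row 4/4).
Updated z-row coefficients: x1: 0, x2: -1, x3: 4, s1: 0, s2: 0, s3: 0, s4: 1, s5: 0.
The most negative is -1 in column x2, so x2 would enter next.

x2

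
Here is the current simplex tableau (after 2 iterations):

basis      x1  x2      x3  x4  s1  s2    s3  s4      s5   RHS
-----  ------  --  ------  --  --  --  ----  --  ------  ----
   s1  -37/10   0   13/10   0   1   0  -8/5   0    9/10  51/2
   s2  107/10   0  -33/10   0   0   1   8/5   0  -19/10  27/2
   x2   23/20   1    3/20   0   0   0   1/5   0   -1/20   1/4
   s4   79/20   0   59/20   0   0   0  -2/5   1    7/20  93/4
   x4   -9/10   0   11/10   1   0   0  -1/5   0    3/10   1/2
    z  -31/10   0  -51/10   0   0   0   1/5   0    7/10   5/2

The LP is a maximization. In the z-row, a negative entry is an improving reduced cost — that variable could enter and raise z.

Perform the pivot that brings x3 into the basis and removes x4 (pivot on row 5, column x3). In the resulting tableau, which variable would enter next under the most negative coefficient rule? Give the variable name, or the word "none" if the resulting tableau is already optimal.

Pivot element 11/10. New z-row = old z-row − (-51/10)·(row 5/(11/10)).
Updated z-row coefficients: x1: -80/11, x2: 0, x3: 0, x4: 51/11, s1: 0, s2: 0, s3: -8/11, s4: 0, s5: 23/11.
The most negative is -80/11 in column x1, so x1 would enter next.

x1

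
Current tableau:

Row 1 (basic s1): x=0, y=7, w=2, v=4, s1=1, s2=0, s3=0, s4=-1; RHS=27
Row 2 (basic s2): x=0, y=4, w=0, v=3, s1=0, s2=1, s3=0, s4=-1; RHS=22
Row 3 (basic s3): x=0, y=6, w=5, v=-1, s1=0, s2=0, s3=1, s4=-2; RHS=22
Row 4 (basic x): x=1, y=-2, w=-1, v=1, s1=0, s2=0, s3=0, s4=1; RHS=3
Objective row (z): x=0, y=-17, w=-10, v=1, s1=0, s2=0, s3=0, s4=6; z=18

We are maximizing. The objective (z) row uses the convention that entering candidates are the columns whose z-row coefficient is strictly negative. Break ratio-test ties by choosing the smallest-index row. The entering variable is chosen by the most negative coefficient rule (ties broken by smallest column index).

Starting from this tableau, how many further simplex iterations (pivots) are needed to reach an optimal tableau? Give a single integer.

2

pivot: y in, s3 out → z = 241/3
pivot: v in, s1 out → z = 2505/31
No improving column remains; optimal.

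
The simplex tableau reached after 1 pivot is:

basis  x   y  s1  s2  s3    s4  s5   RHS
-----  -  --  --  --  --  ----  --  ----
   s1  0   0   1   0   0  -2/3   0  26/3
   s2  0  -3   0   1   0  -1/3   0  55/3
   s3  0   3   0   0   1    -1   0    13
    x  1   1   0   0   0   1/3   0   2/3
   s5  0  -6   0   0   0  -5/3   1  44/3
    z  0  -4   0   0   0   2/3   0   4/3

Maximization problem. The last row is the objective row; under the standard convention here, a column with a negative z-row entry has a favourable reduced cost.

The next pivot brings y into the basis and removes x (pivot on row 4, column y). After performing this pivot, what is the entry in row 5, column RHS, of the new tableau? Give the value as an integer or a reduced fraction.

Pivot element is row 4, column y: 1.
Normalize row 4: new (row 4, RHS) = (2/3)/1 = 2/3.
row 5 ← row 5 − (-6)·(new row 4): 44/3 − (-6)·(2/3) = 56/3.

56/3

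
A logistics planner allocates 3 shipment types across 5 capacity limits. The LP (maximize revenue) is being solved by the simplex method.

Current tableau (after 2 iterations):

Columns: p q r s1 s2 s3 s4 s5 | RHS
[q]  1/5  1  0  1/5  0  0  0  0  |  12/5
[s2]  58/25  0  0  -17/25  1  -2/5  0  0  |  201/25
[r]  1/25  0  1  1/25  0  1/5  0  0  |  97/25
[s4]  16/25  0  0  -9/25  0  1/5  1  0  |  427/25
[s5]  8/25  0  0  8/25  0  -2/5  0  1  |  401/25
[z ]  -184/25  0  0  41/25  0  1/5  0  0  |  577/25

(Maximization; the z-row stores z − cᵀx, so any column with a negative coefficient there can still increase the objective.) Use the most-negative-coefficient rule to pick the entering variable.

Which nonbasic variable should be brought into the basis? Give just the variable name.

Objective-row coefficients: p: -184/25, q: 0, r: 0, s1: 41/25, s2: 0, s3: 1/5, s4: 0, s5: 0.
The most negative is -184/25 in column p, so p enters.

p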